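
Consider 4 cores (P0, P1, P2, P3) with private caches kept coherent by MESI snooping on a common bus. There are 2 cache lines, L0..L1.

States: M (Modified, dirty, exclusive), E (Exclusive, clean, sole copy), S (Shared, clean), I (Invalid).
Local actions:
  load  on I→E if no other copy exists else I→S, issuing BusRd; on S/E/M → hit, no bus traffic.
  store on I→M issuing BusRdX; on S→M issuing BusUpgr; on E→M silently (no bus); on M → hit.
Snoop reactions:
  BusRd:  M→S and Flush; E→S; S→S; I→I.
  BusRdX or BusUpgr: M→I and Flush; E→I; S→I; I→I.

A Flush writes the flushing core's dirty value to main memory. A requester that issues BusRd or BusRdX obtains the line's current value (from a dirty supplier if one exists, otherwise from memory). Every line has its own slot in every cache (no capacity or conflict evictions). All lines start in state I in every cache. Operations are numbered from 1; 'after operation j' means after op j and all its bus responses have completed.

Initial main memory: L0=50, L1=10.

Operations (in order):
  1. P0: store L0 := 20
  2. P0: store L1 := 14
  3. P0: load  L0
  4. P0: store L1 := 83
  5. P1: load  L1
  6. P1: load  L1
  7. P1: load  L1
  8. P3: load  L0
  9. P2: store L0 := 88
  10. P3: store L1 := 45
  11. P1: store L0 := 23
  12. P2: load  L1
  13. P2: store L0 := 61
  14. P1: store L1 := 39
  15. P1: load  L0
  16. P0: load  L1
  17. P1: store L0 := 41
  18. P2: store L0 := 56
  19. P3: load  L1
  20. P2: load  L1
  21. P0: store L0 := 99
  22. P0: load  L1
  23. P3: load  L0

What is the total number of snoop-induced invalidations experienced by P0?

1. P0: store L0 := 20  bus=[BusRdX]  L0: P0=M P1=I P2=I P3=I  mem[L0]=50
2. P0: store L1 := 14  bus=[BusRdX]  L1: P0=M P1=I P2=I P3=I  mem[L1]=10
3. P0: load  L0  bus=[-]  L0: P0=M P1=I P2=I P3=I  mem[L0]=50
4. P0: store L1 := 83  bus=[-]  L1: P0=M P1=I P2=I P3=I  mem[L1]=10
5. P1: load  L1  bus=[BusRd,Flush]  L1: P0=S P1=S P2=I P3=I  mem[L1]=83
6. P1: load  L1  bus=[-]  L1: P0=S P1=S P2=I P3=I  mem[L1]=83
7. P1: load  L1  bus=[-]  L1: P0=S P1=S P2=I P3=I  mem[L1]=83
8. P3: load  L0  bus=[BusRd,Flush]  L0: P0=S P1=I P2=I P3=S  mem[L0]=20
9. P2: store L0 := 88  bus=[BusRdX]  L0: P0=I P1=I P2=M P3=I  mem[L0]=20
10. P3: store L1 := 45  bus=[BusRdX]  L1: P0=I P1=I P2=I P3=M  mem[L1]=83
11. P1: store L0 := 23  bus=[BusRdX,Flush]  L0: P0=I P1=M P2=I P3=I  mem[L0]=88
12. P2: load  L1  bus=[BusRd,Flush]  L1: P0=I P1=I P2=S P3=S  mem[L1]=45
13. P2: store L0 := 61  bus=[BusRdX,Flush]  L0: P0=I P1=I P2=M P3=I  mem[L0]=23
14. P1: store L1 := 39  bus=[BusRdX]  L1: P0=I P1=M P2=I P3=I  mem[L1]=45
15. P1: load  L0  bus=[BusRd,Flush]  L0: P0=I P1=S P2=S P3=I  mem[L0]=61
16. P0: load  L1  bus=[BusRd,Flush]  L1: P0=S P1=S P2=I P3=I  mem[L1]=39
17. P1: store L0 := 41  bus=[BusUpgr]  L0: P0=I P1=M P2=I P3=I  mem[L0]=61
18. P2: store L0 := 56  bus=[BusRdX,Flush]  L0: P0=I P1=I P2=M P3=I  mem[L0]=41
19. P3: load  L1  bus=[BusRd]  L1: P0=S P1=S P2=I P3=S  mem[L1]=39
20. P2: load  L1  bus=[BusRd]  L1: P0=S P1=S P2=S P3=S  mem[L1]=39
21. P0: store L0 := 99  bus=[BusRdX,Flush]  L0: P0=M P1=I P2=I P3=I  mem[L0]=56
22. P0: load  L1  bus=[-]  L1: P0=S P1=S P2=S P3=S  mem[L1]=39
23. P3: load  L0  bus=[BusRd,Flush]  L0: P0=S P1=I P2=I P3=S  mem[L0]=99

invalidations = 2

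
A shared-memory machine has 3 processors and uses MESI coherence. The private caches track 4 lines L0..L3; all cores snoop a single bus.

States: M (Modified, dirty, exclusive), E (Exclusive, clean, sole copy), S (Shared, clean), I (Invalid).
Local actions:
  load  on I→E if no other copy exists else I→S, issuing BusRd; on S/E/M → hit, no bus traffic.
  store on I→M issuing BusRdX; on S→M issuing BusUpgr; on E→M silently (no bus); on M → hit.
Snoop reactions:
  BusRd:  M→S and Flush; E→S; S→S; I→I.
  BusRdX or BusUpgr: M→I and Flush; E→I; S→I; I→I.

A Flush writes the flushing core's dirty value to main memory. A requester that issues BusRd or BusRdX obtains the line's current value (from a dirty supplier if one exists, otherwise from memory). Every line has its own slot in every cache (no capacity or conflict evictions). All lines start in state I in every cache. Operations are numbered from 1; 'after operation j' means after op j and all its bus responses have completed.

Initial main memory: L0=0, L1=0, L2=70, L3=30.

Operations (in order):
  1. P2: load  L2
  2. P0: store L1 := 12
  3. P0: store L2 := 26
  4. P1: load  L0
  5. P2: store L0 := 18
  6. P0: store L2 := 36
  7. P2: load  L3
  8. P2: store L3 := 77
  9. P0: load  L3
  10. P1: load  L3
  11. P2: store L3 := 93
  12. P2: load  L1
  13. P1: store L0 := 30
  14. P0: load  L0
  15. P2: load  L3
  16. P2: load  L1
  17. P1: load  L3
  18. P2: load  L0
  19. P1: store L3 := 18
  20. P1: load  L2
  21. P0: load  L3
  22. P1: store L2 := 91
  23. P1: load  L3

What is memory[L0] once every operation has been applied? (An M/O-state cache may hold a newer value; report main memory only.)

memory[L0] = 30

1. P2: load  L2  bus=[BusRd]  L2: P0=I P1=I P2=E  mem[L2]=70
2. P0: store L1 := 12  bus=[BusRdX]  L1: P0=M P1=I P2=I  mem[L1]=0
3. P0: store L2 := 26  bus=[BusRdX]  L2: P0=M P1=I P2=I  mem[L2]=70
4. P1: load  L0  bus=[BusRd]  L0: P0=I P1=E P2=I  mem[L0]=0
5. P2: store L0 := 18  bus=[BusRdX]  L0: P0=I P1=I P2=M  mem[L0]=0
6. P0: store L2 := 36  bus=[-]  L2: P0=M P1=I P2=I  mem[L2]=70
7. P2: load  L3  bus=[BusRd]  L3: P0=I P1=I P2=E  mem[L3]=30
8. P2: store L3 := 77  bus=[-]  L3: P0=I P1=I P2=M  mem[L3]=30
9. P0: load  L3  bus=[BusRd,Flush]  L3: P0=S P1=I P2=S  mem[L3]=77
10. P1: load  L3  bus=[BusRd]  L3: P0=S P1=S P2=S  mem[L3]=77
11. P2: store L3 := 93  bus=[BusUpgr]  L3: P0=I P1=I P2=M  mem[L3]=77
12. P2: load  L1  bus=[BusRd,Flush]  L1: P0=S P1=I P2=S  mem[L1]=12
13. P1: store L0 := 30  bus=[BusRdX,Flush]  L0: P0=I P1=M P2=I  mem[L0]=18
14. P0: load  L0  bus=[BusRd,Flush]  L0: P0=S P1=S P2=I  mem[L0]=30
15. P2: load  L3  bus=[-]  L3: P0=I P1=I P2=M  mem[L3]=77
16. P2: load  L1  bus=[-]  L1: P0=S P1=I P2=S  mem[L1]=12
17. P1: load  L3  bus=[BusRd,Flush]  L3: P0=I P1=S P2=S  mem[L3]=93
18. P2: load  L0  bus=[BusRd]  L0: P0=S P1=S P2=S  mem[L0]=30
19. P1: store L3 := 18  bus=[BusUpgr]  L3: P0=I P1=M P2=I  mem[L3]=93
20. P1: load  L2  bus=[BusRd,Flush]  L2: P0=S P1=S P2=I  mem[L2]=36
21. P0: load  L3  bus=[BusRd,Flush]  L3: P0=S P1=S P2=I  mem[L3]=18
22. P1: store L2 := 91  bus=[BusUpgr]  L2: P0=I P1=M P2=I  mem[L2]=36
23. P1: load  L3  bus=[-]  L3: P0=S P1=S P2=I  mem[L3]=18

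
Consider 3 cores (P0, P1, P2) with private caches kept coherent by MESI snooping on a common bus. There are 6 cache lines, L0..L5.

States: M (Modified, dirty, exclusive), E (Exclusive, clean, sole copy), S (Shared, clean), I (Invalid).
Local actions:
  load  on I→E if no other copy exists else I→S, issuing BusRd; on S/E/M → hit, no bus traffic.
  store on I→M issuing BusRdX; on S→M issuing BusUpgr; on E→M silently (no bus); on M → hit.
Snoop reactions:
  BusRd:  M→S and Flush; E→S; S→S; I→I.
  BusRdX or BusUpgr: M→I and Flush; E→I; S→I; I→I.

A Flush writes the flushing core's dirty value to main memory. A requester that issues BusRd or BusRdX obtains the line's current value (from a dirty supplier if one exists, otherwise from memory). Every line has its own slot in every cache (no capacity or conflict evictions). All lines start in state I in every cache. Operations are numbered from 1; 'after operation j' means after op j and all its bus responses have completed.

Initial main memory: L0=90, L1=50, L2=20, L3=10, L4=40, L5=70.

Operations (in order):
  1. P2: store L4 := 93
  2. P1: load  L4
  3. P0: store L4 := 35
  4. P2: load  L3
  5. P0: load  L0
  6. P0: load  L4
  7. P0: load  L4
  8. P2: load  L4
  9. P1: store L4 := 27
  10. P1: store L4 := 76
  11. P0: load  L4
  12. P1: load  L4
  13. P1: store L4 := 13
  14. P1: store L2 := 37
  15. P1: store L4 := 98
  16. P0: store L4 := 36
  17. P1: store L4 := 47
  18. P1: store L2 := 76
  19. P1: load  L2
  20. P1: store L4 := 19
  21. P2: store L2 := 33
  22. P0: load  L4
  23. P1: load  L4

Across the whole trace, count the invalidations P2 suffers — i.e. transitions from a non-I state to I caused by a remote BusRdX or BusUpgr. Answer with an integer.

[1] P2: store L4 := 93 | P0:I, P1:I, P2:M(93) | bus: BusRdX
[2] P1: load  L4 | P0:I, P1:S(93), P2:S(93) | bus: BusRd,Flush
[3] P0: store L4 := 35 | P0:M(35), P1:I, P2:I | bus: BusRdX
[4] P2: load  L3 | P0:I, P1:I, P2:E(10) | bus: BusRd
[5] P0: load  L0 | P0:E(90), P1:I, P2:I | bus: BusRd
[6] P0: load  L4 | P0:M(35), P1:I, P2:I | bus: none
[7] P0: load  L4 | P0:M(35), P1:I, P2:I | bus: none
[8] P2: load  L4 | P0:S(35), P1:I, P2:S(35) | bus: BusRd,Flush
[9] P1: store L4 := 27 | P0:I, P1:M(27), P2:I | bus: BusRdX
[10] P1: store L4 := 76 | P0:I, P1:M(76), P2:I | bus: none
[11] P0: load  L4 | P0:S(76), P1:S(76), P2:I | bus: BusRd,Flush
[12] P1: load  L4 | P0:S(76), P1:S(76), P2:I | bus: none
[13] P1: store L4 := 13 | P0:I, P1:M(13), P2:I | bus: BusUpgr
[14] P1: store L2 := 37 | P0:I, P1:M(37), P2:I | bus: BusRdX
[15] P1: store L4 := 98 | P0:I, P1:M(98), P2:I | bus: none
[16] P0: store L4 := 36 | P0:M(36), P1:I, P2:I | bus: BusRdX,Flush
[17] P1: store L4 := 47 | P0:I, P1:M(47), P2:I | bus: BusRdX,Flush
[18] P1: store L2 := 76 | P0:I, P1:M(76), P2:I | bus: none
[19] P1: load  L2 | P0:I, P1:M(76), P2:I | bus: none
[20] P1: store L4 := 19 | P0:I, P1:M(19), P2:I | bus: none
[21] P2: store L2 := 33 | P0:I, P1:I, P2:M(33) | bus: BusRdX,Flush
[22] P0: load  L4 | P0:S(19), P1:S(19), P2:I | bus: BusRd,Flush
[23] P1: load  L4 | P0:S(19), P1:S(19), P2:I | bus: none

invalidations = 2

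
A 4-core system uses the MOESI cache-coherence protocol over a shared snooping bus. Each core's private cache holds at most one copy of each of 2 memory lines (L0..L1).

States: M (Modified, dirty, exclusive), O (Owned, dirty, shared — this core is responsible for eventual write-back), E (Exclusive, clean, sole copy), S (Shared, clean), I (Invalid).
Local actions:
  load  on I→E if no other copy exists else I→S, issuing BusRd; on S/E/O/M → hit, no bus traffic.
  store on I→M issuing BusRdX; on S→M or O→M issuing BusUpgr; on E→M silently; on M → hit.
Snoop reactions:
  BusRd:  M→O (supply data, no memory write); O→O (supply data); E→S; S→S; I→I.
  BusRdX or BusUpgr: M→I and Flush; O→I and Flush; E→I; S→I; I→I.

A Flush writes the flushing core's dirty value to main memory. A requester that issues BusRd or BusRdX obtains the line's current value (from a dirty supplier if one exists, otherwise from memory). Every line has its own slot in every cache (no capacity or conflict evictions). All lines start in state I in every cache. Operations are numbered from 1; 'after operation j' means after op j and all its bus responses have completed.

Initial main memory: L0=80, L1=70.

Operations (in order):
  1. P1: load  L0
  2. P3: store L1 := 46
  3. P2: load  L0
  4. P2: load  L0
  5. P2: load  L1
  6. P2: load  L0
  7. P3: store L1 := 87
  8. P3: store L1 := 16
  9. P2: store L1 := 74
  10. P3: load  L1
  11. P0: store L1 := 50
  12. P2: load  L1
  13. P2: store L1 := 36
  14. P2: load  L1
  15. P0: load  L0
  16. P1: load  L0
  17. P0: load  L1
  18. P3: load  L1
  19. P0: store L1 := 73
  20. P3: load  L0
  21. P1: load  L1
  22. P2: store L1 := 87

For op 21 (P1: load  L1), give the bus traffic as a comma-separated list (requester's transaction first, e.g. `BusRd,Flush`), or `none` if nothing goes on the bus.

bus = BusRd

[1] P1: load  L0 | P0:I, P1:E(80), P2:I, P3:I | bus: BusRd
[2] P3: store L1 := 46 | P0:I, P1:I, P2:I, P3:M(46) | bus: BusRdX
[3] P2: load  L0 | P0:I, P1:S(80), P2:S(80), P3:I | bus: BusRd
[4] P2: load  L0 | P0:I, P1:S(80), P2:S(80), P3:I | bus: none
[5] P2: load  L1 | P0:I, P1:I, P2:S(46), P3:O(46) | bus: BusRd
[6] P2: load  L0 | P0:I, P1:S(80), P2:S(80), P3:I | bus: none
[7] P3: store L1 := 87 | P0:I, P1:I, P2:I, P3:M(87) | bus: BusUpgr
[8] P3: store L1 := 16 | P0:I, P1:I, P2:I, P3:M(16) | bus: none
[9] P2: store L1 := 74 | P0:I, P1:I, P2:M(74), P3:I | bus: BusRdX,Flush
[10] P3: load  L1 | P0:I, P1:I, P2:O(74), P3:S(74) | bus: BusRd
[11] P0: store L1 := 50 | P0:M(50), P1:I, P2:I, P3:I | bus: BusRdX,Flush
[12] P2: load  L1 | P0:O(50), P1:I, P2:S(50), P3:I | bus: BusRd
[13] P2: store L1 := 36 | P0:I, P1:I, P2:M(36), P3:I | bus: BusUpgr,Flush
[14] P2: load  L1 | P0:I, P1:I, P2:M(36), P3:I | bus: none
[15] P0: load  L0 | P0:S(80), P1:S(80), P2:S(80), P3:I | bus: BusRd
[16] P1: load  L0 | P0:S(80), P1:S(80), P2:S(80), P3:I | bus: none
[17] P0: load  L1 | P0:S(36), P1:I, P2:O(36), P3:I | bus: BusRd
[18] P3: load  L1 | P0:S(36), P1:I, P2:O(36), P3:S(36) | bus: BusRd
[19] P0: store L1 := 73 | P0:M(73), P1:I, P2:I, P3:I | bus: BusUpgr,Flush
[20] P3: load  L0 | P0:S(80), P1:S(80), P2:S(80), P3:S(80) | bus: BusRd
[21] P1: load  L1 | P0:O(73), P1:S(73), P2:I, P3:I | bus: BusRd
[22] P2: store L1 := 87 | P0:I, P1:I, P2:M(87), P3:I | bus: BusRdX,Flush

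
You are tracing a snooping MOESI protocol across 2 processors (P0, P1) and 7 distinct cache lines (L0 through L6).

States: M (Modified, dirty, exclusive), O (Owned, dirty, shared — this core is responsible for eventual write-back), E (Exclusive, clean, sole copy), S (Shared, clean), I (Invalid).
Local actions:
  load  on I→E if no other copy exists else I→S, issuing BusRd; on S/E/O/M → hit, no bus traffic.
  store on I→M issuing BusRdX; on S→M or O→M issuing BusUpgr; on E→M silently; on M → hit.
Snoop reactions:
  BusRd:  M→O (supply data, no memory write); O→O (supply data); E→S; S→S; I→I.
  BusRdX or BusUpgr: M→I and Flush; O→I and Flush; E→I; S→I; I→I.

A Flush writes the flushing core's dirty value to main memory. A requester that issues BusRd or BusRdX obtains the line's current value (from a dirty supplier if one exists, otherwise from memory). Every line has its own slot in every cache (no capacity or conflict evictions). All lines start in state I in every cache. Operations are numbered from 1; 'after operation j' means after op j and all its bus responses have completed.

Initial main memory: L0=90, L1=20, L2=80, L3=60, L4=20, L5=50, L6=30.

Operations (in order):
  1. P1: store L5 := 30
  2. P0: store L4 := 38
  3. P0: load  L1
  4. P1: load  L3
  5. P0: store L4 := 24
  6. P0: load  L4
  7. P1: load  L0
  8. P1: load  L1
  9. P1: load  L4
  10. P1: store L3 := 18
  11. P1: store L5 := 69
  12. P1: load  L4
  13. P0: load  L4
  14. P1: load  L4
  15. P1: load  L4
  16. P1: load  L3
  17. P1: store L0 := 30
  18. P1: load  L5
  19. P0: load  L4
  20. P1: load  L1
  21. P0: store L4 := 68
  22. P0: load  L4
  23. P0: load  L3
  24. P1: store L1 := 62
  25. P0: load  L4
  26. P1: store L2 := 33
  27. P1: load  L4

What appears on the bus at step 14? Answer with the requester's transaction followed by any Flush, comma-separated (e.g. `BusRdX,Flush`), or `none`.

bus = none

  op1 P1: store L5 := 30 → I/M on L5; bus BusRdX; mem=50
  op2 P0: store L4 := 38 → M/I on L4; bus BusRdX; mem=20
  op3 P0: load  L1 → E/I on L1; bus BusRd; mem=20
  op4 P1: load  L3 → I/E on L3; bus BusRd; mem=60
  op5 P0: store L4 := 24 → M/I on L4; bus (none); mem=20
  op6 P0: load  L4 → M/I on L4; bus (none); mem=20
  op7 P1: load  L0 → I/E on L0; bus BusRd; mem=90
  op8 P1: load  L1 → S/S on L1; bus BusRd; mem=20
  op9 P1: load  L4 → O/S on L4; bus BusRd; mem=20
  op10 P1: store L3 := 18 → I/M on L3; bus (none); mem=60
  op11 P1: store L5 := 69 → I/M on L5; bus (none); mem=50
  op12 P1: load  L4 → O/S on L4; bus (none); mem=20
  op13 P0: load  L4 → O/S on L4; bus (none); mem=20
  op14 P1: load  L4 → O/S on L4; bus (none); mem=20
  op15 P1: load  L4 → O/S on L4; bus (none); mem=20
  op16 P1: load  L3 → I/M on L3; bus (none); mem=60
  op17 P1: store L0 := 30 → I/M on L0; bus (none); mem=90
  op18 P1: load  L5 → I/M on L5; bus (none); mem=50
  op19 P0: load  L4 → O/S on L4; bus (none); mem=20
  op20 P1: load  L1 → S/S on L1; bus (none); mem=20
  op21 P0: store L4 := 68 → M/I on L4; bus BusUpgr; mem=20
  op22 P0: load  L4 → M/I on L4; bus (none); mem=20
  op23 P0: load  L3 → S/O on L3; bus BusRd; mem=60
  op24 P1: store L1 := 62 → I/M on L1; bus BusUpgr; mem=20
  op25 P0: load  L4 → M/I on L4; bus (none); mem=20
  op26 P1: store L2 := 33 → I/M on L2; bus BusRdX; mem=80
  op27 P1: load  L4 → O/S on L4; bus BusRd; mem=20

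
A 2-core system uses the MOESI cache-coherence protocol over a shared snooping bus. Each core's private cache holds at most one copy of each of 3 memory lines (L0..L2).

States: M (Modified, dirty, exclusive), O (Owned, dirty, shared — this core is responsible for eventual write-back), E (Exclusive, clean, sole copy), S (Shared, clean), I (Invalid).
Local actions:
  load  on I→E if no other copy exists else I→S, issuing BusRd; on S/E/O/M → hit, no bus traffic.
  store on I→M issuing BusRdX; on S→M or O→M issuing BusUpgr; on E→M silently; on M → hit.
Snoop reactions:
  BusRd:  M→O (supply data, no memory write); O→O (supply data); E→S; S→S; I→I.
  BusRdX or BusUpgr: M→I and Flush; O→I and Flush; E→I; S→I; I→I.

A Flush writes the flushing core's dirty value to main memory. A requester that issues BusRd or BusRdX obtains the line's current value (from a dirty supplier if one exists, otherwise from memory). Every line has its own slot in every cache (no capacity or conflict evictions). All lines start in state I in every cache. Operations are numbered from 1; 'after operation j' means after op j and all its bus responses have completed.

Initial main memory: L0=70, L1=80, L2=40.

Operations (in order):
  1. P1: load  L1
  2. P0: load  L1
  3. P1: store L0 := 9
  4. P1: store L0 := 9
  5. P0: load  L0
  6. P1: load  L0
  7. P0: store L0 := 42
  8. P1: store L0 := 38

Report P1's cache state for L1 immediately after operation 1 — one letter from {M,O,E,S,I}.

step 1: P1: load  L1  ⟶  IE  (L1)  txn=BusRd  M[L1]=80
step 2: P0: load  L1  ⟶  SS  (L1)  txn=BusRd  M[L1]=80
step 3: P1: store L0 := 9  ⟶  IM  (L0)  txn=BusRdX  M[L0]=70
step 4: P1: store L0 := 9  ⟶  IM  (L0)  txn=∅  M[L0]=70
step 5: P0: load  L0  ⟶  SO  (L0)  txn=BusRd  M[L0]=70
step 6: P1: load  L0  ⟶  SO  (L0)  txn=∅  M[L0]=70
step 7: P0: store L0 := 42  ⟶  MI  (L0)  txn=BusUpgr+Flush  M[L0]=9
step 8: P1: store L0 := 38  ⟶  IM  (L0)  txn=BusRdX+Flush  M[L0]=42

state = E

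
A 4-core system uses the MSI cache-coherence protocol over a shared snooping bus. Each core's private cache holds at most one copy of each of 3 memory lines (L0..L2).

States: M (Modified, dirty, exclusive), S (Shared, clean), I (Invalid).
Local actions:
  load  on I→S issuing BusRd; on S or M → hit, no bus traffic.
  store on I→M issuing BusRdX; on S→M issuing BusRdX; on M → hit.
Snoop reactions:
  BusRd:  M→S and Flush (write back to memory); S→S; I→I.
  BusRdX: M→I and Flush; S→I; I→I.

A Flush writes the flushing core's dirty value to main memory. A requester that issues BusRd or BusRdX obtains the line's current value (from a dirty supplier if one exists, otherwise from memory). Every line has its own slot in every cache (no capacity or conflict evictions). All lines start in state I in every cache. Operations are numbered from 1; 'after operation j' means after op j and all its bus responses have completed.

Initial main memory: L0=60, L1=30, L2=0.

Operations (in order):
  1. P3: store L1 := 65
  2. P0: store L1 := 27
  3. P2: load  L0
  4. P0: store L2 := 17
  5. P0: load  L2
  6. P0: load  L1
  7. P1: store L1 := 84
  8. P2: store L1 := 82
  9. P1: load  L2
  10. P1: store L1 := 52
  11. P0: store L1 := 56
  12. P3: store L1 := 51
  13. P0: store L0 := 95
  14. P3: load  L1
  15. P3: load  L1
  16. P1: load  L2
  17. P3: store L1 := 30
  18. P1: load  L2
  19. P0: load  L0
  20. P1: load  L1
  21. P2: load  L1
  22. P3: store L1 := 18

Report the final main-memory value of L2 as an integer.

memory[L2] = 17

step 1: P3: store L1 := 65  ⟶  IIIM  (L1)  txn=BusRdX  M[L1]=30
step 2: P0: store L1 := 27  ⟶  MIII  (L1)  txn=BusRdX+Flush  M[L1]=65
step 3: P2: load  L0  ⟶  IISI  (L0)  txn=BusRd  M[L0]=60
step 4: P0: store L2 := 17  ⟶  MIII  (L2)  txn=BusRdX  M[L2]=0
step 5: P0: load  L2  ⟶  MIII  (L2)  txn=∅  M[L2]=0
step 6: P0: load  L1  ⟶  MIII  (L1)  txn=∅  M[L1]=65
step 7: P1: store L1 := 84  ⟶  IMII  (L1)  txn=BusRdX+Flush  M[L1]=27
step 8: P2: store L1 := 82  ⟶  IIMI  (L1)  txn=BusRdX+Flush  M[L1]=84
step 9: P1: load  L2  ⟶  SSII  (L2)  txn=BusRd+Flush  M[L2]=17
step 10: P1: store L1 := 52  ⟶  IMII  (L1)  txn=BusRdX+Flush  M[L1]=82
step 11: P0: store L1 := 56  ⟶  MIII  (L1)  txn=BusRdX+Flush  M[L1]=52
step 12: P3: store L1 := 51  ⟶  IIIM  (L1)  txn=BusRdX+Flush  M[L1]=56
step 13: P0: store L0 := 95  ⟶  MIII  (L0)  txn=BusRdX  M[L0]=60
step 14: P3: load  L1  ⟶  IIIM  (L1)  txn=∅  M[L1]=56
step 15: P3: load  L1  ⟶  IIIM  (L1)  txn=∅  M[L1]=56
step 16: P1: load  L2  ⟶  SSII  (L2)  txn=∅  M[L2]=17
step 17: P3: store L1 := 30  ⟶  IIIM  (L1)  txn=∅  M[L1]=56
step 18: P1: load  L2  ⟶  SSII  (L2)  txn=∅  M[L2]=17
step 19: P0: load  L0  ⟶  MIII  (L0)  txn=∅  M[L0]=60
step 20: P1: load  L1  ⟶  ISIS  (L1)  txn=BusRd+Flush  M[L1]=30
step 21: P2: load  L1  ⟶  ISSS  (L1)  txn=BusRd  M[L1]=30
step 22: P3: store L1 := 18  ⟶  IIIM  (L1)  txn=BusRdX  M[L1]=30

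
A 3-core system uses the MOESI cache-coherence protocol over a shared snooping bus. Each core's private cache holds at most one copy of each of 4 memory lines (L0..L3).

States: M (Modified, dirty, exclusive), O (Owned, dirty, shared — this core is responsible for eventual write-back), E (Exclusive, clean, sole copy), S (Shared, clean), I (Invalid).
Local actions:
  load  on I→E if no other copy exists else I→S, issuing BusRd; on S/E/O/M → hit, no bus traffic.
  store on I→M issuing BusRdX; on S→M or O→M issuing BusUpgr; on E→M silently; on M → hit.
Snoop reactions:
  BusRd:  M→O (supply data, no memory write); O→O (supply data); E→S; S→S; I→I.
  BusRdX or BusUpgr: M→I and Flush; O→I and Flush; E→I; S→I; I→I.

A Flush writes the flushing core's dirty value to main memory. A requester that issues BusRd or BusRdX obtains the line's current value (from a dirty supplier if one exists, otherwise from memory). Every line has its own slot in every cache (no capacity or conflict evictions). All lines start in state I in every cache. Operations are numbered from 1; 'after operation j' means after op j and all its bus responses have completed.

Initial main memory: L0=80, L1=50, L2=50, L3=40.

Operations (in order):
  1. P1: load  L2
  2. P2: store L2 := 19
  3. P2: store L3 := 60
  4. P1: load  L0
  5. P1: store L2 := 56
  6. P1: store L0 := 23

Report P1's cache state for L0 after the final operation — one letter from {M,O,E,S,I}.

state = M

step 1: P1: load  L2  ⟶  IEI  (L2)  txn=BusRd  M[L2]=50
step 2: P2: store L2 := 19  ⟶  IIM  (L2)  txn=BusRdX  M[L2]=50
step 3: P2: store L3 := 60  ⟶  IIM  (L3)  txn=BusRdX  M[L3]=40
step 4: P1: load  L0  ⟶  IEI  (L0)  txn=BusRd  M[L0]=80
step 5: P1: store L2 := 56  ⟶  IMI  (L2)  txn=BusRdX+Flush  M[L2]=19
step 6: P1: store L0 := 23  ⟶  IMI  (L0)  txn=∅  M[L0]=80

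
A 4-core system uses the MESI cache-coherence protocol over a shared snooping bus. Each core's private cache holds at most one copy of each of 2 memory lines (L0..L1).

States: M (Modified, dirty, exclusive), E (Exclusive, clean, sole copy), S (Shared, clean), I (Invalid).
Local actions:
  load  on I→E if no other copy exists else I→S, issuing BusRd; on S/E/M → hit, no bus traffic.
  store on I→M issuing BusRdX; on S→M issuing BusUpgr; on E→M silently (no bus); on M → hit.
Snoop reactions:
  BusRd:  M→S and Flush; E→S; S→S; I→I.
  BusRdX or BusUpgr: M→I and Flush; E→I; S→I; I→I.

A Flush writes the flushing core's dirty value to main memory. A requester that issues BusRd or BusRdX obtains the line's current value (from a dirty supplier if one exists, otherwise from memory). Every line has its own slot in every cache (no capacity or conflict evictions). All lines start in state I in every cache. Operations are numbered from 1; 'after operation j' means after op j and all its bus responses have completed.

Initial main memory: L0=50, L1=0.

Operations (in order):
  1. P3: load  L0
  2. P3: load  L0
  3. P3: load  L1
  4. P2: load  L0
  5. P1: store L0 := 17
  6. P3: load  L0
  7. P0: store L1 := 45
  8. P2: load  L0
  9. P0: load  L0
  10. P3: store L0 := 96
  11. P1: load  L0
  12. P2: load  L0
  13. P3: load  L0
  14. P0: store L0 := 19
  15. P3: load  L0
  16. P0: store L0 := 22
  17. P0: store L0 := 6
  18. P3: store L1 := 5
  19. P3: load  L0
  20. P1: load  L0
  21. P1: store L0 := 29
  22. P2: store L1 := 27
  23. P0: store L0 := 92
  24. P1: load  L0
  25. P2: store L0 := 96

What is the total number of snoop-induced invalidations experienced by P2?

step 1: P3: load  L0  ⟶  IIIE  (L0)  txn=BusRd  M[L0]=50
step 2: P3: load  L0  ⟶  IIIE  (L0)  txn=∅  M[L0]=50
step 3: P3: load  L1  ⟶  IIIE  (L1)  txn=BusRd  M[L1]=0
step 4: P2: load  L0  ⟶  IISS  (L0)  txn=BusRd  M[L0]=50
step 5: P1: store L0 := 17  ⟶  IMII  (L0)  txn=BusRdX  M[L0]=50
step 6: P3: load  L0  ⟶  ISIS  (L0)  txn=BusRd+Flush  M[L0]=17
step 7: P0: store L1 := 45  ⟶  MIII  (L1)  txn=BusRdX  M[L1]=0
step 8: P2: load  L0  ⟶  ISSS  (L0)  txn=BusRd  M[L0]=17
step 9: P0: load  L0  ⟶  SSSS  (L0)  txn=BusRd  M[L0]=17
step 10: P3: store L0 := 96  ⟶  IIIM  (L0)  txn=BusUpgr  M[L0]=17
step 11: P1: load  L0  ⟶  ISIS  (L0)  txn=BusRd+Flush  M[L0]=96
step 12: P2: load  L0  ⟶  ISSS  (L0)  txn=BusRd  M[L0]=96
step 13: P3: load  L0  ⟶  ISSS  (L0)  txn=∅  M[L0]=96
step 14: P0: store L0 := 19  ⟶  MIII  (L0)  txn=BusRdX  M[L0]=96
step 15: P3: load  L0  ⟶  SIIS  (L0)  txn=BusRd+Flush  M[L0]=19
step 16: P0: store L0 := 22  ⟶  MIII  (L0)  txn=BusUpgr  M[L0]=19
step 17: P0: store L0 := 6  ⟶  MIII  (L0)  txn=∅  M[L0]=19
step 18: P3: store L1 := 5  ⟶  IIIM  (L1)  txn=BusRdX+Flush  M[L1]=45
step 19: P3: load  L0  ⟶  SIIS  (L0)  txn=BusRd+Flush  M[L0]=6
step 20: P1: load  L0  ⟶  SSIS  (L0)  txn=BusRd  M[L0]=6
step 21: P1: store L0 := 29  ⟶  IMII  (L0)  txn=BusUpgr  M[L0]=6
step 22: P2: store L1 := 27  ⟶  IIMI  (L1)  txn=BusRdX+Flush  M[L1]=5
step 23: P0: store L0 := 92  ⟶  MIII  (L0)  txn=BusRdX+Flush  M[L0]=29
step 24: P1: load  L0  ⟶  SSII  (L0)  txn=BusRd+Flush  M[L0]=92
step 25: P2: store L0 := 96  ⟶  IIMI  (L0)  txn=BusRdX  M[L0]=92

invalidations = 3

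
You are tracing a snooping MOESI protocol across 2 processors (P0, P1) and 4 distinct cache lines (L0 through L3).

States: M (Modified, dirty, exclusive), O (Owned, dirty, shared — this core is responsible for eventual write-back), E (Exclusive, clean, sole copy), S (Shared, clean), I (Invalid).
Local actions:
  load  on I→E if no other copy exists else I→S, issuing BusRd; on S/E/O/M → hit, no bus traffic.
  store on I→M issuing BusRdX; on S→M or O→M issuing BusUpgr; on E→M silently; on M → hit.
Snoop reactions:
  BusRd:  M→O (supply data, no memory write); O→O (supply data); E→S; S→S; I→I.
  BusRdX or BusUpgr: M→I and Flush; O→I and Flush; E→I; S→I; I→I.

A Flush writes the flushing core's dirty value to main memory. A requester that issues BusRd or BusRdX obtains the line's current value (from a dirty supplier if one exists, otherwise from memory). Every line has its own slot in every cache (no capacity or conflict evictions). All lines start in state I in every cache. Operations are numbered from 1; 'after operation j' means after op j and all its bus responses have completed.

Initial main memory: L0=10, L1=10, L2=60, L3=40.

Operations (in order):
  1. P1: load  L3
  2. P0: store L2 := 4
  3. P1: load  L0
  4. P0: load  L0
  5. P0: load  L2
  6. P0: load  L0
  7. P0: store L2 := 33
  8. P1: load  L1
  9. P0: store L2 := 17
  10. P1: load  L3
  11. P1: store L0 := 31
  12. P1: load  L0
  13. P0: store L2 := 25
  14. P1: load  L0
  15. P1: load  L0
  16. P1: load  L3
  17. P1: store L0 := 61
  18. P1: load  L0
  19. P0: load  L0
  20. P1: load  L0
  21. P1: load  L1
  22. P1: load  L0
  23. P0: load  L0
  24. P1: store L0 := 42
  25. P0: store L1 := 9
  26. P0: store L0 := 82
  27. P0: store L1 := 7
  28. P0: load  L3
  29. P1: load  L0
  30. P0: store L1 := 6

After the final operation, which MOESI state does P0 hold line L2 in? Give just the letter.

step 1: P1: load  L3  ⟶  IE  (L3)  txn=BusRd  M[L3]=40
step 2: P0: store L2 := 4  ⟶  MI  (L2)  txn=BusRdX  M[L2]=60
step 3: P1: load  L0  ⟶  IE  (L0)  txn=BusRd  M[L0]=10
step 4: P0: load  L0  ⟶  SS  (L0)  txn=BusRd  M[L0]=10
step 5: P0: load  L2  ⟶  MI  (L2)  txn=∅  M[L2]=60
step 6: P0: load  L0  ⟶  SS  (L0)  txn=∅  M[L0]=10
step 7: P0: store L2 := 33  ⟶  MI  (L2)  txn=∅  M[L2]=60
step 8: P1: load  L1  ⟶  IE  (L1)  txn=BusRd  M[L1]=10
step 9: P0: store L2 := 17  ⟶  MI  (L2)  txn=∅  M[L2]=60
step 10: P1: load  L3  ⟶  IE  (L3)  txn=∅  M[L3]=40
step 11: P1: store L0 := 31  ⟶  IM  (L0)  txn=BusUpgr  M[L0]=10
step 12: P1: load  L0  ⟶  IM  (L0)  txn=∅  M[L0]=10
step 13: P0: store L2 := 25  ⟶  MI  (L2)  txn=∅  M[L2]=60
step 14: P1: load  L0  ⟶  IM  (L0)  txn=∅  M[L0]=10
step 15: P1: load  L0  ⟶  IM  (L0)  txn=∅  M[L0]=10
step 16: P1: load  L3  ⟶  IE  (L3)  txn=∅  M[L3]=40
step 17: P1: store L0 := 61  ⟶  IM  (L0)  txn=∅  M[L0]=10
step 18: P1: load  L0  ⟶  IM  (L0)  txn=∅  M[L0]=10
step 19: P0: load  L0  ⟶  SO  (L0)  txn=BusRd  M[L0]=10
step 20: P1: load  L0  ⟶  SO  (L0)  txn=∅  M[L0]=10
step 21: P1: load  L1  ⟶  IE  (L1)  txn=∅  M[L1]=10
step 22: P1: load  L0  ⟶  SO  (L0)  txn=∅  M[L0]=10
step 23: P0: load  L0  ⟶  SO  (L0)  txn=∅  M[L0]=10
step 24: P1: store L0 := 42  ⟶  IM  (L0)  txn=BusUpgr  M[L0]=10
step 25: P0: store L1 := 9  ⟶  MI  (L1)  txn=BusRdX  M[L1]=10
step 26: P0: store L0 := 82  ⟶  MI  (L0)  txn=BusRdX+Flush  M[L0]=42
step 27: P0: store L1 := 7  ⟶  MI  (L1)  txn=∅  M[L1]=10
step 28: P0: load  L3  ⟶  SS  (L3)  txn=BusRd  M[L3]=40
step 29: P1: load  L0  ⟶  OS  (L0)  txn=BusRd  M[L0]=42
step 30: P0: store L1 := 6  ⟶  MI  (L1)  txn=∅  M[L1]=10

state = M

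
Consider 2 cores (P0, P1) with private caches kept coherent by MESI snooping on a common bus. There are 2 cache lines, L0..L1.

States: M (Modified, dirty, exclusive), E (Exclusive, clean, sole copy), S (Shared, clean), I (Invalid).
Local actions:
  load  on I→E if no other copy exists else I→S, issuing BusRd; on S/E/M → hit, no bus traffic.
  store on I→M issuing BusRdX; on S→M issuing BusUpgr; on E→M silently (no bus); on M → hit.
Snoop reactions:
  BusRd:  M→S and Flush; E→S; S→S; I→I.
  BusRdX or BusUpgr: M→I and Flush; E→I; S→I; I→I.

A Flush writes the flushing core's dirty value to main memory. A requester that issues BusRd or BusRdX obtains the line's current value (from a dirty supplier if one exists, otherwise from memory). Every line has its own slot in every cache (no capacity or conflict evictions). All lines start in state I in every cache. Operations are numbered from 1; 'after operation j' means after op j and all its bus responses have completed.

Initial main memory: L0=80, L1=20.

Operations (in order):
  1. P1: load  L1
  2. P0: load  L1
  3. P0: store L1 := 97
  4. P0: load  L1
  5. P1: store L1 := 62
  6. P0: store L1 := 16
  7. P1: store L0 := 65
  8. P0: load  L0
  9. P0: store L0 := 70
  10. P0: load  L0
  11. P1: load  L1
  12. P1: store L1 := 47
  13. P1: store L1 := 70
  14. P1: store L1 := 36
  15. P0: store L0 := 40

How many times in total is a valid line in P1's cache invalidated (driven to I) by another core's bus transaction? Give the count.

  op1 P1: load  L1 → I/E on L1; bus BusRd; mem=20
  op2 P0: load  L1 → S/S on L1; bus BusRd; mem=20
  op3 P0: store L1 := 97 → M/I on L1; bus BusUpgr; mem=20
  op4 P0: load  L1 → M/I on L1; bus (none); mem=20
  op5 P1: store L1 := 62 → I/M on L1; bus BusRdX Flush; mem=97
  op6 P0: store L1 := 16 → M/I on L1; bus BusRdX Flush; mem=62
  op7 P1: store L0 := 65 → I/M on L0; bus BusRdX; mem=80
  op8 P0: load  L0 → S/S on L0; bus BusRd Flush; mem=65
  op9 P0: store L0 := 70 → M/I on L0; bus BusUpgr; mem=65
  op10 P0: load  L0 → M/I on L0; bus (none); mem=65
  op11 P1: load  L1 → S/S on L1; bus BusRd Flush; mem=16
  op12 P1: store L1 := 47 → I/M on L1; bus BusUpgr; mem=16
  op13 P1: store L1 := 70 → I/M on L1; bus (none); mem=16
  op14 P1: store L1 := 36 → I/M on L1; bus (none); mem=16
  op15 P0: store L0 := 40 → M/I on L0; bus (none); mem=65

invalidations = 3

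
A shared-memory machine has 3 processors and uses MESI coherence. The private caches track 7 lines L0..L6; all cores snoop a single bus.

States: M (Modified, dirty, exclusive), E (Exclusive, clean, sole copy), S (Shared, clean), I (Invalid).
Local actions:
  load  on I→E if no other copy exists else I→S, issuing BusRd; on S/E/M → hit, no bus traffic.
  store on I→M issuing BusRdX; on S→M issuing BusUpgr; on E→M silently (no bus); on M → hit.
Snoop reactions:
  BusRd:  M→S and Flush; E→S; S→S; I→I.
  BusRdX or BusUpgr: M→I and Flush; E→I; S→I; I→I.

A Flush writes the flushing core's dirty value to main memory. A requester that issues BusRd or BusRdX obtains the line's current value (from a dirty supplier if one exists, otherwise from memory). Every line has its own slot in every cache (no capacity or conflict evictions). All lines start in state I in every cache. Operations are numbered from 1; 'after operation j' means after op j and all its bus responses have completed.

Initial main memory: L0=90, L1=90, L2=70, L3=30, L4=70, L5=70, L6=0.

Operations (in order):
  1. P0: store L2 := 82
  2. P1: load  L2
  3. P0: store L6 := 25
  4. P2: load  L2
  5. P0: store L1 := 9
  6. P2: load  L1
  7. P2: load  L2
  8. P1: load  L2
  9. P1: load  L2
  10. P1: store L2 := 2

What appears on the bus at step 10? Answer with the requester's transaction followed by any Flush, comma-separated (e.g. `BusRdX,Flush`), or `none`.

bus = BusUpgr

step 1: P0: store L2 := 82  ⟶  MII  (L2)  txn=BusRdX  M[L2]=70
step 2: P1: load  L2  ⟶  SSI  (L2)  txn=BusRd+Flush  M[L2]=82
step 3: P0: store L6 := 25  ⟶  MII  (L6)  txn=BusRdX  M[L6]=0
step 4: P2: load  L2  ⟶  SSS  (L2)  txn=BusRd  M[L2]=82
step 5: P0: store L1 := 9  ⟶  MII  (L1)  txn=BusRdX  M[L1]=90
step 6: P2: load  L1  ⟶  SIS  (L1)  txn=BusRd+Flush  M[L1]=9
step 7: P2: load  L2  ⟶  SSS  (L2)  txn=∅  M[L2]=82
step 8: P1: load  L2  ⟶  SSS  (L2)  txn=∅  M[L2]=82
step 9: P1: load  L2  ⟶  SSS  (L2)  txn=∅  M[L2]=82
step 10: P1: store L2 := 2  ⟶  IMI  (L2)  txn=BusUpgr  M[L2]=82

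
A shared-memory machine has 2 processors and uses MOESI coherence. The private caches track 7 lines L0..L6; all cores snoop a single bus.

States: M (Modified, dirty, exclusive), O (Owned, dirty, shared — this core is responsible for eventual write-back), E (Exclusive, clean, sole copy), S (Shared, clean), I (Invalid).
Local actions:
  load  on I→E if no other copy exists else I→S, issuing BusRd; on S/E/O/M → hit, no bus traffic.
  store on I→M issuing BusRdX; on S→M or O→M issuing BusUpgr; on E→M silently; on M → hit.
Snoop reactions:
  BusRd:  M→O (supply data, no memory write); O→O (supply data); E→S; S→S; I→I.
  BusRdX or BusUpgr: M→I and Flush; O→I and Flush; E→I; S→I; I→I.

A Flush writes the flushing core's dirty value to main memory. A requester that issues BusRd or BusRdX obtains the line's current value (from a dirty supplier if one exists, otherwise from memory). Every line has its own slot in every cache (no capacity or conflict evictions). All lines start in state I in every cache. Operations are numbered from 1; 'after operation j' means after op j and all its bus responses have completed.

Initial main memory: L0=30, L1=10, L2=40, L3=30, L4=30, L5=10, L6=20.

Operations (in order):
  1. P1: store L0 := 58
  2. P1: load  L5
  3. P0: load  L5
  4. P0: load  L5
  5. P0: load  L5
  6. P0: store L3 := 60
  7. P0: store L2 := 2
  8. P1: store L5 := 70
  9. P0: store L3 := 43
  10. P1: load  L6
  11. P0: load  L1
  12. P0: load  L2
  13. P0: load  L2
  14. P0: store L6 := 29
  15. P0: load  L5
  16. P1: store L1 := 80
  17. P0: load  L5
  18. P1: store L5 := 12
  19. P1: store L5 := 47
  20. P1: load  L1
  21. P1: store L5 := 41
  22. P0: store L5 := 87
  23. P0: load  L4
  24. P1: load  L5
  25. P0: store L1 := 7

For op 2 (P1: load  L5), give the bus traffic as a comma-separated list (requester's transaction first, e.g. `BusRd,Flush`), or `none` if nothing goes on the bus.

bus = BusRd

step 1: P1: store L0 := 58  ⟶  IM  (L0)  txn=BusRdX  M[L0]=30
step 2: P1: load  L5  ⟶  IE  (L5)  txn=BusRd  M[L5]=10
step 3: P0: load  L5  ⟶  SS  (L5)  txn=BusRd  M[L5]=10
step 4: P0: load  L5  ⟶  SS  (L5)  txn=∅  M[L5]=10
step 5: P0: load  L5  ⟶  SS  (L5)  txn=∅  M[L5]=10
step 6: P0: store L3 := 60  ⟶  MI  (L3)  txn=BusRdX  M[L3]=30
step 7: P0: store L2 := 2  ⟶  MI  (L2)  txn=BusRdX  M[L2]=40
step 8: P1: store L5 := 70  ⟶  IM  (L5)  txn=BusUpgr  M[L5]=10
step 9: P0: store L3 := 43  ⟶  MI  (L3)  txn=∅  M[L3]=30
step 10: P1: load  L6  ⟶  IE  (L6)  txn=BusRd  M[L6]=20
step 11: P0: load  L1  ⟶  EI  (L1)  txn=BusRd  M[L1]=10
step 12: P0: load  L2  ⟶  MI  (L2)  txn=∅  M[L2]=40
step 13: P0: load  L2  ⟶  MI  (L2)  txn=∅  M[L2]=40
step 14: P0: store L6 := 29  ⟶  MI  (L6)  txn=BusRdX  M[L6]=20
step 15: P0: load  L5  ⟶  SO  (L5)  txn=BusRd  M[L5]=10
step 16: P1: store L1 := 80  ⟶  IM  (L1)  txn=BusRdX  M[L1]=10
step 17: P0: load  L5  ⟶  SO  (L5)  txn=∅  M[L5]=10
step 18: P1: store L5 := 12  ⟶  IM  (L5)  txn=BusUpgr  M[L5]=10
step 19: P1: store L5 := 47  ⟶  IM  (L5)  txn=∅  M[L5]=10
step 20: P1: load  L1  ⟶  IM  (L1)  txn=∅  M[L1]=10
step 21: P1: store L5 := 41  ⟶  IM  (L5)  txn=∅  M[L5]=10
step 22: P0: store L5 := 87  ⟶  MI  (L5)  txn=BusRdX+Flush  M[L5]=41
step 23: P0: load  L4  ⟶  EI  (L4)  txn=BusRd  M[L4]=30
step 24: P1: load  L5  ⟶  OS  (L5)  txn=BusRd  M[L5]=41
step 25: P0: store L1 := 7  ⟶  MI  (L1)  txn=BusRdX+Flush  M[L1]=80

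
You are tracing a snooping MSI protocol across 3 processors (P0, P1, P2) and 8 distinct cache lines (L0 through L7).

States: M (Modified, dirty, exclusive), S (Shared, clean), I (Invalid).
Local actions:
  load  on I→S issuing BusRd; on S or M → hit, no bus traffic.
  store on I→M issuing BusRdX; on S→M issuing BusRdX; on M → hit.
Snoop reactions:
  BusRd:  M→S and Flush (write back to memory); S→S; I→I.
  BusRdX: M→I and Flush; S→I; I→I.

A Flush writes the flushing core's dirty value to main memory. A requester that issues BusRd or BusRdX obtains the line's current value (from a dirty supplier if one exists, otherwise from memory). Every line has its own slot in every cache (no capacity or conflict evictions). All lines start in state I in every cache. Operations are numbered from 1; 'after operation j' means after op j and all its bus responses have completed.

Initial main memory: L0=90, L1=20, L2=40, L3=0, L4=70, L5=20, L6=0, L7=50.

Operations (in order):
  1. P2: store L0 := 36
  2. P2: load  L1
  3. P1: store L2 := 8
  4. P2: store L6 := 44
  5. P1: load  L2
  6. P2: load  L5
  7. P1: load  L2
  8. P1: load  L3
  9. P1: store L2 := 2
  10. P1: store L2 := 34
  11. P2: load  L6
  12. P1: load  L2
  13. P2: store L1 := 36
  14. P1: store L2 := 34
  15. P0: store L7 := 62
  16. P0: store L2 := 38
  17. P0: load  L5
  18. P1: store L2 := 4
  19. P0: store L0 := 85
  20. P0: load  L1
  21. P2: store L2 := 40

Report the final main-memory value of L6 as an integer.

[1] P2: store L0 := 36 | P0:I, P1:I, P2:M(36) | bus: BusRdX
[2] P2: load  L1 | P0:I, P1:I, P2:S(20) | bus: BusRd
[3] P1: store L2 := 8 | P0:I, P1:M(8), P2:I | bus: BusRdX
[4] P2: store L6 := 44 | P0:I, P1:I, P2:M(44) | bus: BusRdX
[5] P1: load  L2 | P0:I, P1:M(8), P2:I | bus: none
[6] P2: load  L5 | P0:I, P1:I, P2:S(20) | bus: BusRd
[7] P1: load  L2 | P0:I, P1:M(8), P2:I | bus: none
[8] P1: load  L3 | P0:I, P1:S(0), P2:I | bus: BusRd
[9] P1: store L2 := 2 | P0:I, P1:M(2), P2:I | bus: none
[10] P1: store L2 := 34 | P0:I, P1:M(34), P2:I | bus: none
[11] P2: load  L6 | P0:I, P1:I, P2:M(44) | bus: none
[12] P1: load  L2 | P0:I, P1:M(34), P2:I | bus: none
[13] P2: store L1 := 36 | P0:I, P1:I, P2:M(36) | bus: BusRdX
[14] P1: store L2 := 34 | P0:I, P1:M(34), P2:I | bus: none
[15] P0: store L7 := 62 | P0:M(62), P1:I, P2:I | bus: BusRdX
[16] P0: store L2 := 38 | P0:M(38), P1:I, P2:I | bus: BusRdX,Flush
[17] P0: load  L5 | P0:S(20), P1:I, P2:S(20) | bus: BusRd
[18] P1: store L2 := 4 | P0:I, P1:M(4), P2:I | bus: BusRdX,Flush
[19] P0: store L0 := 85 | P0:M(85), P1:I, P2:I | bus: BusRdX,Flush
[20] P0: load  L1 | P0:S(36), P1:I, P2:S(36) | bus: BusRd,Flush
[21] P2: store L2 := 40 | P0:I, P1:I, P2:M(40) | bus: BusRdX,Flush

memory[L6] = 0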